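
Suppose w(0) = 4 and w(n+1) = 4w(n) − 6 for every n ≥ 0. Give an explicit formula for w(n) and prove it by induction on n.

Claim: w(n) = 2·4^n + 2.

Base case: w(0) = 4, and 2·4^0 + 2 = 2 + 2 = 4.
Assume w(j) = 2·4^j + 2 for some j ≥ 0.
Then w(j+1) = 4w(j) − 6 = 4·(2·4^j + 2) − 6 = 8·4^j + 8 − 6 = 2·4^{j+1} + 2.
This completes the inductive step, so w(n) = 2·4^n + 2 for all n ≥ 0.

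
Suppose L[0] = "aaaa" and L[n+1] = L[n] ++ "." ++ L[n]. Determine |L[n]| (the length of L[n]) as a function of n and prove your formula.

Claim: |L[n]| = 5·2^n − 1.

Base case: |L[0]| = 4, and 5·2^0 − 1 = 4.
Assume |L[j]| = 5·2^j − 1.
Then |L[j+1]| = |L[j]| + 1 + |L[j]| = 2|L[j]| + 1 = 2(5·2^j − 1) + 1 = 5·2^{j+1} − 2 + 1 = 5·2^{j+1} − 1.
Hence |L[n]| = 5·2^n − 1 for every n ≥ 0, by induction.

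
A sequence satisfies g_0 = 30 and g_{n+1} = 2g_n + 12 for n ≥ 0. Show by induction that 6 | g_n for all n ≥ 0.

Base case: g_0 = 30 = 6·5, so 6 | g_0.
Assume 6 | g_j, so g_j = 6t for some integer t.
Then g_{j+1} = 2g_j + 12 = 2·(6t) + 12 = 6(2t + 2), so 6 | g_{j+1}.
By induction, 6 | g_n for all n ≥ 0.

6 | g_n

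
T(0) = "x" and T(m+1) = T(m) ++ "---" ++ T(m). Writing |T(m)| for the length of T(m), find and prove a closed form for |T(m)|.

Claim: |T(m)| = 2^{m+2} − 3.

Base case: |T(0)| = 1, and 2^{0+2} − 3 = 1.
Assume |T(r)| = 2^{r+2} − 3.
Then |T(r+1)| = |T(r)| + 3 + |T(r)| = 2|T(r)| + 3 = 2(2^{r+2} − 3) + 3 = 2^{r+3} − 6 + 3 = 2^{r+3} − 3.
So the formula holds for r+1, and by induction |T(m)| = 2^{m+2} − 3 for all m ≥ 0.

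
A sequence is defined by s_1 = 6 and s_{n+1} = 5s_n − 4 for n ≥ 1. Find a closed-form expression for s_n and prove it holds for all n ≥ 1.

Claim: s_n = 5^n + 1.

Base case: s_1 = 6, and 5^1 + 1 = 5 + 1 = 6.
Assume s_k = 5^k + 1 for some k ≥ 1.
Then s_{k+1} = 5s_k − 4 = 5·(5^k + 1) − 4 = 5^{k+1} + 5 − 4 = 5^{k+1} + 1.
This completes the inductive step, so s_n = 5^n + 1 for all n ≥ 1.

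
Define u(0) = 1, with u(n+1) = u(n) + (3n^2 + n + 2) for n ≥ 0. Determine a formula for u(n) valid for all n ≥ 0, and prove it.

Claim: u(n) = n^3 − n^2 + 2n + 1.

Base case: u(0) = 1, and 0^3 − 0^2 + 2·0 + 1 = 1.
Assume u(j) = j^3 − j^2 + 2j + 1.
Then u(j+1) = u(j) + (3j^2 + j + 2) = (j^3 − j^2 + 2j + 1) + (3j^2 + j + 2) = j^3 + 2j^2 + 3j + 3,
and (j+1)^3 − (j+1)^2 + 2·(j+1) + 1 = j^3 + 2j^2 + 3j + 3.
By induction, u(n) = n^3 − n^2 + 2n + 1 for all n ≥ 0.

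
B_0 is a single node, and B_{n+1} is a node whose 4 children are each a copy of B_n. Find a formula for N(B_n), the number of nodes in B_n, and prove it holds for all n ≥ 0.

Claim: N(B_n) = (4^{n+1} − 1)/3.

Base case: N(B_0) = 1, and (4^{0+1} − 1)/3 = 1.
Assume N(B_j) = (4^{j+1} − 1)/3.
Then N(B_{j+1}) = 1 + 4N(B_j) = 1 + 4·(4^{j+1} − 1)/3 = 1 + (4^{j+2} − 4)/3 = (3 + 4^{j+2} − 4)/3 = (4^{j+2} − 1)/3.
This completes the inductive step, so N(B_n) = (4^{n+1} − 1)/3 for all n ≥ 0.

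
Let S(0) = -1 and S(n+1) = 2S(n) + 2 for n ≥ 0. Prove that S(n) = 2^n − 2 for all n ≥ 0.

Base case: S(0) = -1, and 2^0 − 2 = 1 − 2 = -1.
Assume S(r) = 2^r − 2 for some r ≥ 0.
Then S(r+1) = 2S(r) + 2 = 2·(2^r − 2) + 2 = 2^{r+1} − 4 + 2 = 2^{r+1} − 2.
By induction, S(n) = 2^n − 2 for all n ≥ 0.

S(n) = 2^n − 2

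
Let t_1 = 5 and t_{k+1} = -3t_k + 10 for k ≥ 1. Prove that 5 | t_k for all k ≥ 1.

Base case: t_1 = 5 = 5·1, so 5 | t_1.
Assume 5 | t_j, so t_j = 5s for some integer s.
Then t_{j+1} = -3t_j + 10 = -3·(5s) + 10 = 5(-3s + 2), so 5 | t_{j+1}.
Hence 5 | t_k for every k ≥ 1, by induction.

5 | t_k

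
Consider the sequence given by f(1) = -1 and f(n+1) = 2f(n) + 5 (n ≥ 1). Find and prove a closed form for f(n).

Claim: f(n) = 2^{n+1} − 5.

Base case: f(1) = -1, and 2^{1+1} − 5 = 4 − 5 = -1.
Assume f(m) = 2^{m+1} − 5 for some m ≥ 1.
Then f(m+1) = 2f(m) + 5 = 2·(2^{m+1} − 5) + 5 = 2^{m+2} − 10 + 5 = 2^{m+2} − 5.
This completes the inductive step, so f(n) = 2^{n+1} − 5 for all n ≥ 1.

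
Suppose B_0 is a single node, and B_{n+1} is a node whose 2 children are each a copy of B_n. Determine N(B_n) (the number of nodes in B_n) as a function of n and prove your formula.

Claim: N(B_n) = 2^{n+1} − 1.

Base case: N(B_0) = 1, and 2^{0+1} − 1 = 1.
Assume N(B_m) = 2^{m+1} − 1.
Then N(B_{m+1}) = 1 + 2N(B_m) = 1 + 2(2^{m+1} − 1) = 2^{m+2} − 2 + 1 = 2^{m+2} − 1.
So the formula holds for m+1, and by induction N(B_n) = 2^{n+1} − 1 for all n ≥ 0.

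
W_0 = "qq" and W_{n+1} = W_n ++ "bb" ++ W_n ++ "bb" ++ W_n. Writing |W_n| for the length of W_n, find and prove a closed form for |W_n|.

Claim: |W_n| = 4·3^n − 2.

Base case: |W_0| = 2, and 4·3^0 − 2 = 2.
Assume |W_r| = 4·3^r − 2.
Then |W_{r+1}| = 3|W_r| + 4 = 3(4·3^r − 2) + 4 = 4·3^{r+1} − 6 + 4 = 4·3^{r+1} − 2.
Hence |W_n| = 4·3^n − 2 for every n ≥ 0, by induction.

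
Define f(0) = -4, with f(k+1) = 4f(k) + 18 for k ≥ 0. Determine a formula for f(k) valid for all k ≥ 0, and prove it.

Claim: f(k) = 2·4^k − 6.

Base case: f(0) = -4, and 2·4^0 − 6 = 2 − 6 = -4.
Assume f(r) = 2·4^r − 6 for some r ≥ 0.
Then f(r+1) = 4f(r) + 18 = 4·(2·4^r − 6) + 18 = 8·4^r − 24 + 18 = 2·4^{r+1} − 6.
So the formula holds for r+1, and by induction f(k) = 2·4^k − 6 for all k ≥ 0.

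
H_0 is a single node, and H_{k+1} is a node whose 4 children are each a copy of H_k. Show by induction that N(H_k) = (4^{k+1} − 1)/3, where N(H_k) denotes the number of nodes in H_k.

Base case: N(H_0) = 1, and (4^{0+1} − 1)/3 = 1.
Assume N(H_j) = (4^{j+1} − 1)/3.
Then N(H_{j+1}) = 1 + 4N(H_j) = 1 + 4·(4^{j+1} − 1)/3 = 1 + (4^{j+2} − 4)/3 = (3 + 4^{j+2} − 4)/3 = (4^{j+2} − 1)/3.
Hence N(H_k) = (4^{k+1} − 1)/3 for every k ≥ 0, by induction.

N(H_k) = (4^{k+1} − 1)/3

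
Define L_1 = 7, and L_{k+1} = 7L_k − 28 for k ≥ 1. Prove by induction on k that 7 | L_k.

Base case: L_1 = 7 = 7·1, so 7 | L_1.
Assume 7 | L_m, so L_m = 7t for some integer t.
Then L_{m+1} = 7L_m − 28 = 7·(7t) − 28 = 7(7t − 4), so 7 | L_{m+1}.
Hence 7 | L_k for every k ≥ 1, by induction.

7 | L_k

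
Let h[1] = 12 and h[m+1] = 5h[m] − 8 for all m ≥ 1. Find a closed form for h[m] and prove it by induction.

Claim: h[m] = 2·5^m + 2.

Base case: h[1] = 12, and 2·5^1 + 2 = 10 + 2 = 12.
Assume h[j] = 2·5^j + 2 for some j ≥ 1.
Then h[j+1] = 5h[j] − 8 = 5·(2·5^j + 2) − 8 = 10·5^j + 10 − 8 = 2·5^{j+1} + 2.
Hence h[m] = 2·5^m + 2 for every m ≥ 1, by induction.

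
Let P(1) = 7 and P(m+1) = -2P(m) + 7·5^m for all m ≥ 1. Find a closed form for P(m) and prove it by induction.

Claim: P(m) = -(-2)^m + 5^m.

Base case: P(1) = 7, and -(-2)^1 + 5^1 = 2 + 5 = 7.
Assume P(j) = -(-2)^j + 5^j for some j ≥ 1.
Then P(j+1) = -2P(j) + 7·5^j = -2·(-(-2)^j + 5^j) + 7·5^j = -(-2)^{j+1} − 2·5^j + 7·5^j = -(-2)^{j+1} + 5·5^j = -(-2)^{j+1} + 5^{j+1}.
This completes the inductive step, so P(m) = -(-2)^m + 5^m for all m ≥ 1.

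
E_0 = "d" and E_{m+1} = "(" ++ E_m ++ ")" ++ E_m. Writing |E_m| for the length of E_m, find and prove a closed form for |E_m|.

Claim: |E_m| = 3·2^m − 2.

Base case: |E_0| = 1, and 3·2^0 − 2 = 1.
Assume |E_k| = 3·2^k − 2.
Then |E_{k+1}| = 1 + |E_k| + 1 + |E_k| = 2|E_k| + 2 = 2(3·2^k − 2) + 2 = 3·2^{k+1} − 4 + 2 = 3·2^{k+1} − 2.
By induction, |E_m| = 3·2^m − 2 for all m ≥ 0.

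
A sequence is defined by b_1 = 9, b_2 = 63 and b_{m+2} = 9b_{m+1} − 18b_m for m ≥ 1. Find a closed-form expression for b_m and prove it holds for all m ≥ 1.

Claim: b_m = 2·6^m − 3^m.

Base cases: b_1 = 9 and 2·6^1 − 3^1 = 9; b_2 = 63 and 2·6^2 − 3^2 = 63.
Assume b_j = 2·6^j − 3^j for all 1 ≤ j ≤ k, where k ≥ 2.
Then b_{k+1} = 9b_k − 18b_{k−1} = 9·(2·6^k − 3^k) − 18·(2·6^{k−1} − 3^{k−1}) = 2·(9·6 − 18)6^{k−1} − (9·3 − 18)3^{k−1} = 72·6^{k−1} − 9·3^{k−1} = 2·6^{k+1} − 3^{k+1}.
So the formula holds for k+1, and by strong induction b_m = 2·6^m − 3^m for all m ≥ 1.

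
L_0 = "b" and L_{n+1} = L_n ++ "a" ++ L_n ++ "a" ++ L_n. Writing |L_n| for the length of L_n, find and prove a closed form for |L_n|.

Claim: |L_n| = 2·3^n − 1.

Base case: |L_0| = 1, and 2·3^0 − 1 = 1.
Assume |L_j| = 2·3^j − 1.
Then |L_{j+1}| = 3|L_j| + 2 = 3(2·3^j − 1) + 2 = 2·3^{j+1} − 3 + 2 = 2·3^{j+1} − 1.
So the formula holds for j+1, and by induction |L_n| = 2·3^n − 1 for all n ≥ 0.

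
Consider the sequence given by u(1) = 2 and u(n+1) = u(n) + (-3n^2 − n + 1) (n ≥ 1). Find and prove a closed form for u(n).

Claim: u(n) = -n^3 + n^2 + n + 1.

Base case: u(1) = 2, and -1^3 + 1^2 + 1 + 1 = 2.
Assume u(r) = -r^3 + r^2 + r + 1.
Then u(r+1) = u(r) + (-3r^2 − r + 1) = (-r^3 + r^2 + r + 1) + (-3r^2 − r + 1) = -r^3 − 2r^2 + 2,
and -(r+1)^3 + (r+1)^2 + (r+1) + 1 = -r^3 − 2r^2 + 2.
By induction, u(n) = -n^3 + n^2 + n + 1 for all n ≥ 1.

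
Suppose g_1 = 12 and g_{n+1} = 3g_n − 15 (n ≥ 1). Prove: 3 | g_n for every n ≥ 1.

Base case: g_1 = 12 = 3·4, so 3 | g_1.
Assume 3 | g_m, so g_m = 3t for some integer t.
Then g_{m+1} = 3g_m − 15 = 3·(3t) − 15 = 3(3t − 5), so 3 | g_{m+1}.
By induction, 3 | g_n for all n ≥ 1.

3 | g_n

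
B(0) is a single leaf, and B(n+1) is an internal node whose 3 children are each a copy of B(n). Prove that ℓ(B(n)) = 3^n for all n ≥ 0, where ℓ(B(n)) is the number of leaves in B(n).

Base case: ℓ(B(0)) = 1, and 3^0 = 1.
Assume ℓ(B(m)) = 3^m.
Then ℓ(B(m+1)) = 3·ℓ(B(m)) = 3·3^m = 3^{m+1}.
Hence ℓ(B(n)) = 3^n for every n ≥ 0, by induction.

ℓ(B(n)) = 3^n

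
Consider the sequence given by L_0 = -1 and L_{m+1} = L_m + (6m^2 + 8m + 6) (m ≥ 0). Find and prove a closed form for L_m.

Claim: L_m = 2m^3 + m^2 + 3m − 1.

Base case: L_0 = -1, and 2·0^3 + 0^2 + 3·0 − 1 = -1.
Assume L_k = 2k^3 + k^2 + 3k − 1.
Then L_{k+1} = L_k + (6k^2 + 8k + 6) = (2k^3 + k^2 + 3k − 1) + (6k^2 + 8k + 6) = 2k^3 + 7k^2 + 11k + 5,
and 2·(k+1)^3 + (k+1)^2 + 3·(k+1) − 1 = 2k^3 + 7k^2 + 11k + 5.
By induction, L_m = 2m^3 + m^2 + 3m − 1 for all m ≥ 0.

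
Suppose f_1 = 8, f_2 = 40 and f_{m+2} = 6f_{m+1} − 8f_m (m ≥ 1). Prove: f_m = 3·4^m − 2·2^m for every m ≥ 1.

Base cases: f_1 = 8 and 3·4^1 − 2·2^1 = 8; f_2 = 40 and 3·4^2 − 2·2^2 = 40.
Assume f_j = 3·4^j − 2·2^j for all 1 ≤ j ≤ k, where k ≥ 2.
Then f_{k+1} = 6f_k − 8f_{k−1} = 6·(3·4^k − 2·2^k) − 8·(3·4^{k−1} − 2·2^{k−1}) = 3·(6·4 − 8)4^{k−1} − 2·(6·2 − 8)2^{k−1} = 48·4^{k−1} − 8·2^{k−1} = 3·4^{k+1} − 2·2^{k+1}.
This completes the inductive step, so f_m = 3·4^m − 2·2^m for all m ≥ 1.

f_m = 3·4^m − 2·2^m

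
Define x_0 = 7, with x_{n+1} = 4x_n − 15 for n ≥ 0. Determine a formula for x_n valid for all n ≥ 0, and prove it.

Claim: x_n = 2·4^n + 5.

Base case: x_0 = 7, and 2·4^0 + 5 = 2 + 5 = 7.
Assume x_m = 2·4^m + 5 for some m ≥ 0.
Then x_{m+1} = 4x_m − 15 = 4·(2·4^m + 5) − 15 = 8·4^m + 20 − 15 = 2·4^{m+1} + 5.
This completes the inductive step, so x_n = 2·4^n + 5 for all n ≥ 0.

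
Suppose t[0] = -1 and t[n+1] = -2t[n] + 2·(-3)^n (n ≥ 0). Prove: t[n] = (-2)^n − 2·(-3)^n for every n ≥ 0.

Base case: t[0] = -1, and (-2)^0 − 2·(-3)^0 = 1 − 2 = -1.
Assume t[k] = (-2)^k − 2·(-3)^k for some k ≥ 0.
Then t[k+1] = -2t[k] + 2·(-3)^k = -2·((-2)^k − 2·(-3)^k) + 2·(-3)^k = (-2)^{k+1} + 4·(-3)^k + 2·(-3)^k = (-2)^{k+1} + 6·(-3)^k = (-2)^{k+1} − 2·(-3)^{k+1}.
So the formula holds for k+1, and by induction t[n] = (-2)^n − 2·(-3)^n for all n ≥ 0.

t[n] = (-2)^n − 2·(-3)^n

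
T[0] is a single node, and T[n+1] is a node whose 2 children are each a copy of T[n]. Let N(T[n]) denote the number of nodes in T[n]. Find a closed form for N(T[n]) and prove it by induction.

Claim: N(T[n]) = 2^{n+1} − 1.

Base case: N(T[0]) = 1, and 2^{0+1} − 1 = 1.
Assume N(T[m]) = 2^{m+1} − 1.
Then N(T[m+1]) = 1 + 2N(T[m]) = 1 + 2(2^{m+1} − 1) = 2^{m+2} − 2 + 1 = 2^{m+2} − 1.
Hence N(T[n]) = 2^{n+1} − 1 for every n ≥ 0, by induction.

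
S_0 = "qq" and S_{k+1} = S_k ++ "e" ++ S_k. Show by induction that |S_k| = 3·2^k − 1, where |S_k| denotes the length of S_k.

Base case: |S_0| = 2, and 3·2^0 − 1 = 2.
Assume |S_j| = 3·2^j − 1.
Then |S_{j+1}| = |S_j| + 1 + |S_j| = 2|S_j| + 1 = 2(3·2^j − 1) + 1 = 3·2^{j+1} − 2 + 1 = 3·2^{j+1} − 1.
Hence |S_k| = 3·2^k − 1 for every k ≥ 0, by induction.

|S_k| = 3·2^k − 1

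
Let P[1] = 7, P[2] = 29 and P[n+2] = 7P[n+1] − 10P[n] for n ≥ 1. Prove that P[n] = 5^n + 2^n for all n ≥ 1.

Base cases: P[1] = 7 and 5^1 + 2^1 = 7; P[2] = 29 and 5^2 + 2^2 = 29.
Assume P[j] = 5^j + 2^j for all 1 ≤ j ≤ k, where k ≥ 2.
Then P[k+1] = 7P[k] − 10P[k−1] = 7·(5^k + 2^k) − 10·(5^{k−1} + 2^{k−1}) = (7·5 − 10)5^{k−1} + (7·2 − 10)2^{k−1} = 25·5^{k−1} + 4·2^{k−1} = 5^{k+1} + 2^{k+1}.
This completes the inductive step, so P[n] = 5^n + 2^n for all n ≥ 1.

P[n] = 5^n + 2^n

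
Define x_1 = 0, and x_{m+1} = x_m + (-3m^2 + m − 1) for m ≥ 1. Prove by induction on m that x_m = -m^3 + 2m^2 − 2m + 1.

Base case: x_1 = 0, and -1^3 + 2·1^2 − 2·1 + 1 = 0.
Assume x_j = -j^3 + 2j^2 − 2j + 1.
Then x_{j+1} = x_j + (-3j^2 + j − 1) = (-j^3 + 2j^2 − 2j + 1) + (-3j^2 + j − 1) = -j^3 − j^2 − j,
and -(j+1)^3 + 2·(j+1)^2 − 2·(j+1) + 1 = -j^3 − j^2 − j.
By induction, x_m = -m^3 + 2m^2 − 2m + 1 for all m ≥ 1.

x_m = -m^3 + 2m^2 − 2m + 1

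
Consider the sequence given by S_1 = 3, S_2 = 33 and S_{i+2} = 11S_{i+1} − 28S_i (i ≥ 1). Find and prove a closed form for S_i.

Claim: S_i = 7^i − 4^i.

Base cases: S_1 = 3 and 7^1 − 4^1 = 3; S_2 = 33 and 7^2 − 4^2 = 33.
Assume S_j = 7^j − 4^j for all 1 ≤ j ≤ m, where m ≥ 2.
Then S_{m+1} = 11S_m − 28S_{m−1} = 11·(7^m − 4^m) − 28·(7^{m−1} − 4^{m−1}) = (11·7 − 28)7^{m−1} − (11·4 − 28)4^{m−1} = 49·7^{m−1} − 16·4^{m−1} = 7^{m+1} − 4^{m+1}.
By strong induction, S_i = 7^i − 4^i for all i ≥ 1.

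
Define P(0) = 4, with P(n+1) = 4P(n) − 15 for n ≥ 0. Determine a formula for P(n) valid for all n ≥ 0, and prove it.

Claim: P(n) = -4^n + 5.

Base case: P(0) = 4, and -4^0 + 5 = -1 + 5 = 4.
Assume P(j) = -4^j + 5 for some j ≥ 0.
Then P(j+1) = 4P(j) − 15 = 4·(-4^j + 5) − 15 = -4^{j+1} + 20 − 15 = -4^{j+1} + 5.
Hence P(n) = -4^n + 5 for every n ≥ 0, by induction.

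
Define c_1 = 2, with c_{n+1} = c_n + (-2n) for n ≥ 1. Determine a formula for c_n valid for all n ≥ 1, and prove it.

Claim: c_n = -n^2 + n + 2.

Base case: c_1 = 2, and -1^2 + 1 + 2 = 2.
Assume c_k = -k^2 + k + 2.
Then c_{k+1} = c_k + (-2k) = (-k^2 + k + 2) + (-2k) = -k^2 − k + 2,
and -(k+1)^2 + (k+1) + 2 = -k^2 − k + 2.
This completes the inductive step, so c_n = -n^2 + n + 2 for all n ≥ 1.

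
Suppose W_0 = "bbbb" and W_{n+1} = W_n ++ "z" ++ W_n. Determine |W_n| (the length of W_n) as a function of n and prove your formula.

Claim: |W_n| = 5·2^n − 1.

Base case: |W_0| = 4, and 5·2^0 − 1 = 4.
Assume |W_j| = 5·2^j − 1.
Then |W_{j+1}| = |W_j| + 1 + |W_j| = 2|W_j| + 1 = 2(5·2^j − 1) + 1 = 5·2^{j+1} − 2 + 1 = 5·2^{j+1} − 1.
So the formula holds for j+1, and by induction |W_n| = 5·2^n − 1 for all n ≥ 0.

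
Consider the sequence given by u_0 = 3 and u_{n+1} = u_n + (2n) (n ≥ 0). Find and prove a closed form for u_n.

Claim: u_n = n^2 − n + 3.

Base case: u_0 = 3, and 0^2 − 0 + 3 = 3.
Assume u_j = j^2 − j + 3.
Then u_{j+1} = u_j + (2j) = (j^2 − j + 3) + (2j) = j^2 + j + 3,
and (j+1)^2 − (j+1) + 3 = j^2 + j + 3.
This completes the inductive step, so u_n = n^2 − n + 3 for all n ≥ 0.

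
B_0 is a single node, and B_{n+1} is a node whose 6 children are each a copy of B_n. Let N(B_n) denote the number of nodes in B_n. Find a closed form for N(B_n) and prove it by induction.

Claim: N(B_n) = (6^{n+1} − 1)/5.

Base case: N(B_0) = 1, and (6^{0+1} − 1)/5 = 1.
Assume N(B_r) = (6^{r+1} − 1)/5.
Then N(B_{r+1}) = 1 + 6N(B_r) = 1 + 6·(6^{r+1} − 1)/5 = 1 + (6^{r+2} − 6)/5 = (5 + 6^{r+2} − 6)/5 = (6^{r+2} − 1)/5.
By induction, N(B_n) = (6^{n+1} − 1)/5 for all n ≥ 0.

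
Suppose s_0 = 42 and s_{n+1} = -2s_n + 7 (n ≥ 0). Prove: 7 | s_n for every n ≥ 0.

Base case: s_0 = 42 = 7·6, so 7 | s_0.
Assume 7 | s_r, so s_r = 7t for some integer t.
Then s_{r+1} = -2s_r + 7 = -2·(7t) + 7 = 7(-2t + 1), so 7 | s_{r+1}.
By induction, 7 | s_n for all n ≥ 0.

7 | s_n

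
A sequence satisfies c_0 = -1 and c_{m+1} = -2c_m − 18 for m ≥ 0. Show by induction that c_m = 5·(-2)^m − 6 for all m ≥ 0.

Base case: c_0 = -1, and 5·(-2)^0 − 6 = 5 − 6 = -1.
Assume c_k = 5·(-2)^k − 6 for some k ≥ 0.
Then c_{k+1} = -2c_k − 18 = -2·(5·(-2)^k − 6) − 18 = -10·(-2)^k + 12 − 18 = 5·(-2)^{k+1} − 6.
By induction, c_m = 5·(-2)^m − 6 for all m ≥ 0.

c_m = 5·(-2)^m − 6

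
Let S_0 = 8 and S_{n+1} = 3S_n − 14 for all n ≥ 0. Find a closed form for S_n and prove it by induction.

Claim: S_n = 3^n + 7.

Base case: S_0 = 8, and 3^0 + 7 = 1 + 7 = 8.
Assume S_m = 3^m + 7 for some m ≥ 0.
Then S_{m+1} = 3S_m − 14 = 3·(3^m + 7) − 14 = 3^{m+1} + 21 − 14 = 3^{m+1} + 7.
Hence S_n = 3^n + 7 for every n ≥ 0, by induction.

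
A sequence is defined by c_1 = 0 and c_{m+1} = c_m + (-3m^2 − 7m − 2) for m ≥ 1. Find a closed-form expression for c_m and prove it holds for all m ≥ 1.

Claim: c_m = -m^3 − 2m^2 + m + 2.

Base case: c_1 = 0, and -1^3 − 2·1^2 + 1 + 2 = 0.
Assume c_j = -j^3 − 2j^2 + j + 2.
Then c_{j+1} = c_j + (-3j^2 − 7j − 2) = (-j^3 − 2j^2 + j + 2) + (-3j^2 − 7j − 2) = -j^3 − 5j^2 − 6j,
and -(j+1)^3 − 2·(j+1)^2 + (j+1) + 2 = -j^3 − 5j^2 − 6j.
This completes the inductive step, so c_m = -m^3 − 2m^2 + m + 2 for all m ≥ 1.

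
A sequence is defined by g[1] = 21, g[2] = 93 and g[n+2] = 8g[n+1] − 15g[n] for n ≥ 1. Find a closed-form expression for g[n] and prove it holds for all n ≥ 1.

Claim: g[n] = 3·5^n + 2·3^n.

Base cases: g[1] = 21 and 3·5^1 + 2·3^1 = 21; g[2] = 93 and 3·5^2 + 2·3^2 = 93.
Assume g[j] = 3·5^j + 2·3^j for all 1 ≤ j ≤ m, where m ≥ 2.
Then g[m+1] = 8g[m] − 15g[m−1] = 8·(3·5^m + 2·3^m) − 15·(3·5^{m−1} + 2·3^{m−1}) = 3·(8·5 − 15)5^{m−1} + 2·(8·3 − 15)3^{m−1} = 75·5^{m−1} + 18·3^{m−1} = 3·5^{m+1} + 2·3^{m+1}.
So the formula holds for m+1, and by strong induction g[n] = 3·5^n + 2·3^n for all n ≥ 1.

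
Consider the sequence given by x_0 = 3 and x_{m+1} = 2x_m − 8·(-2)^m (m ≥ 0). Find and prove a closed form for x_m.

Claim: x_m = 2^m + 2·(-2)^m.

Base case: x_0 = 3, and 2^0 + 2·(-2)^0 = 1 + 2 = 3.
Assume x_j = 2^j + 2·(-2)^j for some j ≥ 0.
Then x_{j+1} = 2x_j − 8·(-2)^j = 2·(2^j + 2·(-2)^j) − 8·(-2)^j = 2^{j+1} + 4·(-2)^j − 8·(-2)^j = 2^{j+1} − 4·(-2)^j = 2^{j+1} + 2·(-2)^{j+1}.
Hence x_m = 2^m + 2·(-2)^m for every m ≥ 0, by induction.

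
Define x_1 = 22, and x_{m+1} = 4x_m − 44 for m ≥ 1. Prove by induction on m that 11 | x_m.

Base case: x_1 = 22 = 11·2, so 11 | x_1.
Assume 11 | x_k, so x_k = 11t for some integer t.
Then x_{k+1} = 4x_k − 44 = 4·(11t) − 44 = 11(4t − 4), so 11 | x_{k+1}.
So the property holds for k+1, and by induction 11 | x_m for all m ≥ 1.

11 | x_m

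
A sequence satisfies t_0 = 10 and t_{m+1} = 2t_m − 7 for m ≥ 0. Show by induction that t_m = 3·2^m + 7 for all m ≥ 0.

Base case: t_0 = 10, and 3·2^0 + 7 = 3 + 7 = 10.
Assume t_k = 3·2^k + 7 for some k ≥ 0.
Then t_{k+1} = 2t_k − 7 = 2·(3·2^k + 7) − 7 = 6·2^k + 14 − 7 = 3·2^{k+1} + 7.
By induction, t_m = 3·2^m + 7 for all m ≥ 0.

t_m = 3·2^m + 7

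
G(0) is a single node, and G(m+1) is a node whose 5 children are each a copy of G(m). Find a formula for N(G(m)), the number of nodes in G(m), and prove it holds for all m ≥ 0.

Claim: N(G(m)) = (5^{m+1} − 1)/4.

Base case: N(G(0)) = 1, and (5^{0+1} − 1)/4 = 1.
Assume N(G(k)) = (5^{k+1} − 1)/4.
Then N(G(k+1)) = 1 + 5N(G(k)) = 1 + 5·(5^{k+1} − 1)/4 = 1 + (5^{k+2} − 5)/4 = (4 + 5^{k+2} − 5)/4 = (5^{k+2} − 1)/4.
By induction, N(G(m)) = (5^{m+1} − 1)/4 for all m ≥ 0.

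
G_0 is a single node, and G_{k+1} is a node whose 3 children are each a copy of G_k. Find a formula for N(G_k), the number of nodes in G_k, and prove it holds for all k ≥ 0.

Claim: N(G_k) = (3^{k+1} − 1)/2.

Base case: N(G_0) = 1, and (3^{0+1} − 1)/2 = 1.
Assume N(G_m) = (3^{m+1} − 1)/2.
Then N(G_{m+1}) = 1 + 3N(G_m) = 1 + 3·(3^{m+1} − 1)/2 = 1 + (3^{m+2} − 3)/2 = (2 + 3^{m+2} − 3)/2 = (3^{m+2} − 1)/2.
This completes the inductive step, so N(G_k) = (3^{k+1} − 1)/2 for all k ≥ 0.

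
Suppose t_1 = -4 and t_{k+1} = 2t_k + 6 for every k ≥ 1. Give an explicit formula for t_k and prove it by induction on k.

Claim: t_k = 2^k − 6.

Base case: t_1 = -4, and 2^1 − 6 = 2 − 6 = -4.
Assume t_m = 2^m − 6 for some m ≥ 1.
Then t_{m+1} = 2t_m + 6 = 2·(2^m − 6) + 6 = 2^{m+1} − 12 + 6 = 2^{m+1} − 6.
Hence t_k = 2^k − 6 for every k ≥ 1, by induction.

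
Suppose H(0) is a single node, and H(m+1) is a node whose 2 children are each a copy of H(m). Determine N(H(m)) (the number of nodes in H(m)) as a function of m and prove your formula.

Claim: N(H(m)) = 2^{m+1} − 1.

Base case: N(H(0)) = 1, and 2^{0+1} − 1 = 1.
Assume N(H(j)) = 2^{j+1} − 1.
Then N(H(j+1)) = 1 + 2N(H(j)) = 1 + 2(2^{j+1} − 1) = 2^{j+2} − 2 + 1 = 2^{j+2} − 1.
Hence N(H(m)) = 2^{m+1} − 1 for every m ≥ 0, by induction.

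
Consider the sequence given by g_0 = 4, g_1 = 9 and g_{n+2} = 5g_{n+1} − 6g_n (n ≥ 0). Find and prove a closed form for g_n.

Claim: g_n = 3·2^n + 3^n.

Base cases: g_0 = 4 and 3·2^0 + 3^0 = 4; g_1 = 9 and 3·2^1 + 3^1 = 9.
Assume g_j = 3·2^j + 3^j for all 0 ≤ j ≤ r, where r ≥ 1.
Then g_{r+1} = 5g_r − 6g_{r−1} = 5·(3·2^r + 3^r) − 6·(3·2^{r−1} + 3^{r−1}) = 3·(5·2 − 6)2^{r−1} + (5·3 − 6)3^{r−1} = 12·2^{r−1} + 9·3^{r−1} = 3·2^{r+1} + 3^{r+1}.
This completes the inductive step, so g_n = 3·2^n + 3^n for all n ≥ 0.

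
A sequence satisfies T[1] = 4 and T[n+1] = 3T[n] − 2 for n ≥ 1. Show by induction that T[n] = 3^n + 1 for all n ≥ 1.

Base case: T[1] = 4, and 3^1 + 1 = 3 + 1 = 4.
Assume T[r] = 3^r + 1 for some r ≥ 1.
Then T[r+1] = 3T[r] − 2 = 3·(3^r + 1) − 2 = 3^{r+1} + 3 − 2 = 3^{r+1} + 1.
This completes the inductive step, so T[n] = 3^n + 1 for all n ≥ 1.

T[n] = 3^n + 1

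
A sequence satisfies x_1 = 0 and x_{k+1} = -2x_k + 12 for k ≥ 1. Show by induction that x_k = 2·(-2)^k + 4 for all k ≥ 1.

Base case: x_1 = 0, and 2·(-2)^1 + 4 = -4 + 4 = 0.
Assume x_r = 2·(-2)^r + 4 for some r ≥ 1.
Then x_{r+1} = -2x_r + 12 = -2·(2·(-2)^r + 4) + 12 = -4·(-2)^r − 8 + 12 = 2·(-2)^{r+1} + 4.
By induction, x_k = 2·(-2)^k + 4 for all k ≥ 1.

x_k = 2·(-2)^k + 4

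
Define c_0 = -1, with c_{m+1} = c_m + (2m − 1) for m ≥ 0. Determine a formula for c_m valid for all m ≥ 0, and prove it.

Claim: c_m = m^2 − 2m − 1.

Base case: c_0 = -1, and 0^2 − 2·0 − 1 = -1.
Assume c_k = k^2 − 2k − 1.
Then c_{k+1} = c_k + (2k − 1) = (k^2 − 2k − 1) + (2k − 1) = k^2 − 2,
and (k+1)^2 − 2·(k+1) − 1 = k^2 − 2.
By induction, c_m = m^2 − 2m − 1 for all m ≥ 0.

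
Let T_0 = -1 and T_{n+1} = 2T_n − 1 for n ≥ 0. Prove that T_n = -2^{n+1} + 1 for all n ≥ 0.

Base case: T_0 = -1, and -2^{0+1} + 1 = -2 + 1 = -1.
Assume T_m = -2^{m+1} + 1 for some m ≥ 0.
Then T_{m+1} = 2T_m − 1 = 2·(-2^{m+1} + 1) − 1 = -2^{m+2} + 2 − 1 = -2^{m+2} + 1.
By induction, T_n = -2^{n+1} + 1 for all n ≥ 0.

T_n = -2^{n+1} + 1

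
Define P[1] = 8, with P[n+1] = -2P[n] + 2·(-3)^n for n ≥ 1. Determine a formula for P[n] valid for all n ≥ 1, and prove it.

Claim: P[n] = -(-2)^n − 2·(-3)^n.

Base case: P[1] = 8, and -(-2)^1 − 2·(-3)^1 = 2 + 6 = 8.
Assume P[k] = -(-2)^k − 2·(-3)^k for some k ≥ 1.
Then P[k+1] = -2P[k] + 2·(-3)^k = -2·(-(-2)^k − 2·(-3)^k) + 2·(-3)^k = -(-2)^{k+1} + 4·(-3)^k + 2·(-3)^k = -(-2)^{k+1} + 6·(-3)^k = -(-2)^{k+1} − 2·(-3)^{k+1}.
So the formula holds for k+1, and by induction P[n] = -(-2)^n − 2·(-3)^n for all n ≥ 1.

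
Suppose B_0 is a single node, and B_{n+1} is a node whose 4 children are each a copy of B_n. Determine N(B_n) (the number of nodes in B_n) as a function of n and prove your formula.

Claim: N(B_n) = (4^{n+1} − 1)/3.

Base case: N(B_0) = 1, and (4^{0+1} − 1)/3 = 1.
Assume N(B_j) = (4^{j+1} − 1)/3.
Then N(B_{j+1}) = 1 + 4N(B_j) = 1 + 4·(4^{j+1} − 1)/3 = 1 + (4^{j+2} − 4)/3 = (3 + 4^{j+2} − 4)/3 = (4^{j+2} − 1)/3.
By induction, N(B_n) = (4^{n+1} − 1)/3 for all n ≥ 0.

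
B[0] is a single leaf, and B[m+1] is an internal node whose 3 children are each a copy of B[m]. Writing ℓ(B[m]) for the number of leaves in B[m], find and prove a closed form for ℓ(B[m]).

Claim: ℓ(B[m]) = 3^m.

Base case: ℓ(B[0]) = 1, and 3^0 = 1.
Assume ℓ(B[k]) = 3^k.
Then ℓ(B[k+1]) = 3·ℓ(B[k]) = 3·3^k = 3^{k+1}.
So the formula holds for k+1, and by induction ℓ(B[m]) = 3^m for all m ≥ 0.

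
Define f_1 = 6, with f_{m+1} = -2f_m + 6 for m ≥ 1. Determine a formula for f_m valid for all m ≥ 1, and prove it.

Claim: f_m = -2·(-2)^m + 2.

Base case: f_1 = 6, and -2·(-2)^1 + 2 = 4 + 2 = 6.
Assume f_r = -2·(-2)^r + 2 for some r ≥ 1.
Then f_{r+1} = -2f_r + 6 = -2·(-2·(-2)^r + 2) + 6 = 4·(-2)^r − 4 + 6 = -2·(-2)^{r+1} + 2.
This completes the inductive step, so f_m = -2·(-2)^m + 2 for all m ≥ 1.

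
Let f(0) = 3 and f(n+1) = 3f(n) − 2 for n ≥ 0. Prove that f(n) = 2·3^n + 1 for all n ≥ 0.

Base case: f(0) = 3, and 2·3^0 + 1 = 2 + 1 = 3.
Assume f(m) = 2·3^m + 1 for some m ≥ 0.
Then f(m+1) = 3f(m) − 2 = 3·(2·3^m + 1) − 2 = 6·3^m + 3 − 2 = 2·3^{m+1} + 1.
Hence f(n) = 2·3^n + 1 for every n ≥ 0, by induction.

f(n) = 2·3^n + 1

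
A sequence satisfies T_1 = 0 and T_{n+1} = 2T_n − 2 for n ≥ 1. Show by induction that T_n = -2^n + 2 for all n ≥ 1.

Base case: T_1 = 0, and -2^1 + 2 = -2 + 2 = 0.
Assume T_r = -2^r + 2 for some r ≥ 1.
Then T_{r+1} = 2T_r − 2 = 2·(-2^r + 2) − 2 = -2^{r+1} + 4 − 2 = -2^{r+1} + 2.
So the formula holds for r+1, and by induction T_n = -2^n + 2 for all n ≥ 1.

T_n = -2^n + 2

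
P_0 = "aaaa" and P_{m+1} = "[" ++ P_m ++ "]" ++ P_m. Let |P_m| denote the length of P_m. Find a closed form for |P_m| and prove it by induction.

Claim: |P_m| = 6·2^m − 2.

Base case: |P_0| = 4, and 6·2^0 − 2 = 4.
Assume |P_r| = 6·2^r − 2.
Then |P_{r+1}| = 1 + |P_r| + 1 + |P_r| = 2|P_r| + 2 = 2(6·2^r − 2) + 2 = 6·2^{r+1} − 4 + 2 = 6·2^{r+1} − 2.
By induction, |P_m| = 6·2^m − 2 for all m ≥ 0.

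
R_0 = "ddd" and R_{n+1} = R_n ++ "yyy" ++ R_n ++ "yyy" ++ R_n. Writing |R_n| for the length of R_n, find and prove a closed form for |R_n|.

Claim: |R_n| = 6·3^n − 3.

Base case: |R_0| = 3, and 6·3^0 − 3 = 3.
Assume |R_m| = 6·3^m − 3.
Then |R_{m+1}| = 3|R_m| + 6 = 3(6·3^m − 3) + 6 = 6·3^{m+1} − 9 + 6 = 6·3^{m+1} − 3.
By induction, |R_n| = 6·3^n − 3 for all n ≥ 0.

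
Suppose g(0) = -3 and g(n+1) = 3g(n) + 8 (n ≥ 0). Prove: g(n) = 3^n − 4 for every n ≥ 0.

Base case: g(0) = -3, and 3^0 − 4 = 1 − 4 = -3.
Assume g(r) = 3^r − 4 for some r ≥ 0.
Then g(r+1) = 3g(r) + 8 = 3·(3^r − 4) + 8 = 3^{r+1} − 12 + 8 = 3^{r+1} − 4.
This completes the inductive step, so g(n) = 3^n − 4 for all n ≥ 0.

g(n) = 3^n − 4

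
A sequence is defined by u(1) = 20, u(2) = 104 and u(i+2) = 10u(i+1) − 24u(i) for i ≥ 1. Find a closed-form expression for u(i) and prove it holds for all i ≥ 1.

Claim: u(i) = 2·6^i + 2·4^i.

Base cases: u(1) = 20 and 2·6^1 + 2·4^1 = 20; u(2) = 104 and 2·6^2 + 2·4^2 = 104.
Assume u(t) = 2·6^t + 2·4^t for all 1 ≤ t ≤ j, where j ≥ 2.
Then u(j+1) = 10u(j) − 24u(j−1) = 10·(2·6^j + 2·4^j) − 24·(2·6^{j−1} + 2·4^{j−1}) = 2·(10·6 − 24)6^{j−1} + 2·(10·4 − 24)4^{j−1} = 72·6^{j−1} + 32·4^{j−1} = 2·6^{j+1} + 2·4^{j+1}.
This completes the inductive step, so u(i) = 2·6^i + 2·4^i for all i ≥ 1.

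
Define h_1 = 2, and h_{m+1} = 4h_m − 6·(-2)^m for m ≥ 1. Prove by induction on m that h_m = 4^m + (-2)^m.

Base case: h_1 = 2, and 4^1 + (-2)^1 = 4 − 2 = 2.
Assume h_r = 4^r + (-2)^r for some r ≥ 1.
Then h_{r+1} = 4h_r − 6·(-2)^r = 4·(4^r + (-2)^r) − 6·(-2)^r = 4^{r+1} + 4·(-2)^r − 6·(-2)^r = 4^{r+1} − 2·(-2)^r = 4^{r+1} + (-2)^{r+1}.
Hence h_m = 4^m + (-2)^m for every m ≥ 1, by induction.

h_m = 4^m + (-2)^m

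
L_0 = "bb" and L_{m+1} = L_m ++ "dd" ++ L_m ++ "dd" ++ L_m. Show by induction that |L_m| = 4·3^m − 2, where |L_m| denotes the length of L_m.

Base case: |L_0| = 2, and 4·3^0 − 2 = 2.
Assume |L_r| = 4·3^r − 2.
Then |L_{r+1}| = 3|L_r| + 4 = 3(4·3^r − 2) + 4 = 4·3^{r+1} − 6 + 4 = 4·3^{r+1} − 2.
This completes the inductive step, so |L_m| = 4·3^m − 2 for all m ≥ 0.

|L_m| = 4·3^m − 2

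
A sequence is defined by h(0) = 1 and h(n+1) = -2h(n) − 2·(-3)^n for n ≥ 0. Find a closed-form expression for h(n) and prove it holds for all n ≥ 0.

Claim: h(n) = -(-2)^n + 2·(-3)^n.

Base case: h(0) = 1, and -(-2)^0 + 2·(-3)^0 = -1 + 2 = 1.
Assume h(r) = -(-2)^r + 2·(-3)^r for some r ≥ 0.
Then h(r+1) = -2h(r) − 2·(-3)^r = -2·(-(-2)^r + 2·(-3)^r) − 2·(-3)^r = -(-2)^{r+1} − 4·(-3)^r − 2·(-3)^r = -(-2)^{r+1} − 6·(-3)^r = -(-2)^{r+1} + 2·(-3)^{r+1}.
So the formula holds for r+1, and by induction h(n) = -(-2)^n + 2·(-3)^n for all n ≥ 0.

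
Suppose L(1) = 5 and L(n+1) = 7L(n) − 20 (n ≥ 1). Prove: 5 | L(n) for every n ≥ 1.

Base case: L(1) = 5 = 5·1, so 5 | L(1).
Assume 5 | L(j), so L(j) = 5t for some integer t.
Then L(j+1) = 7L(j) − 20 = 7·(5t) − 20 = 5(7t − 4), so 5 | L(j+1).
Hence 5 | L(n) for every n ≥ 1, by induction.

5 | L(n)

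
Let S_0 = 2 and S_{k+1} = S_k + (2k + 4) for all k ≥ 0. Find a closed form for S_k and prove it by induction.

Claim: S_k = k^2 + 3k + 2.

Base case: S_0 = 2, and 0^2 + 3·0 + 2 = 2.
Assume S_j = j^2 + 3j + 2.
Then S_{j+1} = S_j + (2j + 4) = (j^2 + 3j + 2) + (2j + 4) = j^2 + 5j + 6,
and (j+1)^2 + 3·(j+1) + 2 = j^2 + 5j + 6.
This completes the inductive step, so S_k = k^2 + 3k + 2 for all k ≥ 0.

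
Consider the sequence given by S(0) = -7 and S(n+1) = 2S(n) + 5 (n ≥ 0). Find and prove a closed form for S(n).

Claim: S(n) = -2^{n+1} − 5.

Base case: S(0) = -7, and -2^{0+1} − 5 = -2 − 5 = -7.
Assume S(k) = -2^{k+1} − 5 for some k ≥ 0.
Then S(k+1) = 2S(k) + 5 = 2·(-2^{k+1} − 5) + 5 = -2^{k+2} − 10 + 5 = -2^{k+2} − 5.
This completes the inductive step, so S(n) = -2^{n+1} − 5 for all n ≥ 0.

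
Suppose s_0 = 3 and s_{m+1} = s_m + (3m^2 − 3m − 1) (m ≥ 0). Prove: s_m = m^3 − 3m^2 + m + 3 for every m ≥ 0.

Base case: s_0 = 3, and 0^3 − 3·0^2 + 0 + 3 = 3.
Assume s_r = r^3 − 3r^2 + r + 3.
Then s_{r+1} = s_r + (3r^2 − 3r − 1) = (r^3 − 3r^2 + r + 3) + (3r^2 − 3r − 1) = r^3 − 2r + 2,
and (r+1)^3 − 3·(r+1)^2 + (r+1) + 3 = r^3 − 2r + 2.
By induction, s_m = m^3 − 3m^2 + m + 3 for all m ≥ 0.

s_m = m^3 − 3m^2 + m + 3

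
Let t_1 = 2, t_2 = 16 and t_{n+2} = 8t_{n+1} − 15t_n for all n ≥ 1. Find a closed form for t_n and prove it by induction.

Claim: t_n = 5^n − 3^n.

Base cases: t_1 = 2 and 5^1 − 3^1 = 2; t_2 = 16 and 5^2 − 3^2 = 16.
Assume t_j = 5^j − 3^j for all 1 ≤ j ≤ k, where k ≥ 2.
Then t_{k+1} = 8t_k − 15t_{k−1} = 8·(5^k − 3^k) − 15·(5^{k−1} − 3^{k−1}) = (8·5 − 15)5^{k−1} − (8·3 − 15)3^{k−1} = 25·5^{k−1} − 9·3^{k−1} = 5^{k+1} − 3^{k+1}.
This completes the inductive step, so t_n = 5^n − 3^n for all n ≥ 1.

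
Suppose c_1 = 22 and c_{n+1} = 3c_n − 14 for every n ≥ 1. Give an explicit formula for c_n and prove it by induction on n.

Claim: c_n = 5·3^n + 7.

Base case: c_1 = 22, and 5·3^1 + 7 = 15 + 7 = 22.
Assume c_j = 5·3^j + 7 for some j ≥ 1.
Then c_{j+1} = 3c_j − 14 = 3·(5·3^j + 7) − 14 = 15·3^j + 21 − 14 = 5·3^{j+1} + 7.
By induction, c_n = 5·3^n + 7 for all n ≥ 1.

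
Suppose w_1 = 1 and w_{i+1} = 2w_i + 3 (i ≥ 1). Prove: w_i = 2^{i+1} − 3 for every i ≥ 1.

Base case: w_1 = 1, and 2^{1+1} − 3 = 4 − 3 = 1.
Assume w_k = 2^{k+1} − 3 for some k ≥ 1.
Then w_{k+1} = 2w_k + 3 = 2·(2^{k+1} − 3) + 3 = 2^{k+2} − 6 + 3 = 2^{k+2} − 3.
Hence w_i = 2^{i+1} − 3 for every i ≥ 1, by induction.

w_i = 2^{i+1} − 3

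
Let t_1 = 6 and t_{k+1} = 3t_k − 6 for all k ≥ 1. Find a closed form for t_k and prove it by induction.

Claim: t_k = 3^k + 3.

Base case: t_1 = 6, and 3^1 + 3 = 3 + 3 = 6.
Assume t_r = 3^r + 3 for some r ≥ 1.
Then t_{r+1} = 3t_r − 6 = 3·(3^r + 3) − 6 = 3^{r+1} + 9 − 6 = 3^{r+1} + 3.
This completes the inductive step, so t_k = 3^k + 3 for all k ≥ 1.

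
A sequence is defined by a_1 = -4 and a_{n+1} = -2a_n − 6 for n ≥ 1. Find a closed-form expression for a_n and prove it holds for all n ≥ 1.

Claim: a_n = (-2)^n − 2.

Base case: a_1 = -4, and (-2)^1 − 2 = -2 − 2 = -4.
Assume a_r = (-2)^r − 2 for some r ≥ 1.
Then a_{r+1} = -2a_r − 6 = -2·((-2)^r − 2) − 6 = -2·(-2)^r + 4 − 6 = (-2)^{r+1} − 2.
By induction, a_n = (-2)^n − 2 for all n ≥ 1.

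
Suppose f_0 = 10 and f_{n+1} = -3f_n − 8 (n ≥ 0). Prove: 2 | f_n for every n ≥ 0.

Base case: f_0 = 10 = 2·5, so 2 | f_0.
Assume 2 | f_r, so f_r = 2t for some integer t.
Then f_{r+1} = -3f_r − 8 = -3·(2t) − 8 = 2(-3t − 4), so 2 | f_{r+1}.
This completes the inductive step, so 2 | f_n for all n ≥ 0.

2 | f_n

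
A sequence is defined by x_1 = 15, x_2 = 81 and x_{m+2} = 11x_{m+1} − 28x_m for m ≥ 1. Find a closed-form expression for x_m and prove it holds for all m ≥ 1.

Claim: x_m = 7^m + 2·4^m.

Base cases: x_1 = 15 and 7^1 + 2·4^1 = 15; x_2 = 81 and 7^2 + 2·4^2 = 81.
Assume x_i = 7^i + 2·4^i for all 1 ≤ i ≤ j, where j ≥ 2.
Then x_{j+1} = 11x_j − 28x_{j−1} = 11·(7^j + 2·4^j) − 28·(7^{j−1} + 2·4^{j−1}) = (11·7 − 28)7^{j−1} + 2·(11·4 − 28)4^{j−1} = 49·7^{j−1} + 32·4^{j−1} = 7^{j+1} + 2·4^{j+1}.
Hence x_m = 7^m + 2·4^m for every m ≥ 1, by strong induction.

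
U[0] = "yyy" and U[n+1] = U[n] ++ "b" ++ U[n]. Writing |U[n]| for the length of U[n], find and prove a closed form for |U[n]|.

Claim: |U[n]| = 2^{n+2} − 1.

Base case: |U[0]| = 3, and 2^{0+2} − 1 = 3.
Assume |U[m]| = 2^{m+2} − 1.
Then |U[m+1]| = |U[m]| + 1 + |U[m]| = 2|U[m]| + 1 = 2(2^{m+2} − 1) + 1 = 2^{m+3} − 2 + 1 = 2^{m+3} − 1.
This completes the inductive step, so |U[n]| = 2^{n+2} − 1 for all n ≥ 0.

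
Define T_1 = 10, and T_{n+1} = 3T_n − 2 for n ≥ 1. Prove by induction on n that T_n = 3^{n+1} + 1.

Base case: T_1 = 10, and 3^{1+1} + 1 = 9 + 1 = 10.
Assume T_m = 3^{m+1} + 1 for some m ≥ 1.
Then T_{m+1} = 3T_m − 2 = 3·(3^{m+1} + 1) − 2 = 3^{m+2} + 3 − 2 = 3^{m+2} + 1.
This completes the inductive step, so T_n = 3^{n+1} + 1 for all n ≥ 1.

T_n = 3^{n+1} + 1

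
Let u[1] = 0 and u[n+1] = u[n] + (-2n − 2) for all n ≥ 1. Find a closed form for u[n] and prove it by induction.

Claim: u[n] = -n^2 − n + 2.

Base case: u[1] = 0, and -1^2 − 1 + 2 = 0.
Assume u[j] = -j^2 − j + 2.
Then u[j+1] = u[j] + (-2j − 2) = (-j^2 − j + 2) + (-2j − 2) = -j^2 − 3j,
and -(j+1)^2 − (j+1) + 2 = -j^2 − 3j.
By induction, u[n] = -n^2 − n + 2 for all n ≥ 1.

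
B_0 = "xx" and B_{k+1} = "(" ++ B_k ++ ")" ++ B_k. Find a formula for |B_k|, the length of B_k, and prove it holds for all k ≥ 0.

Claim: |B_k| = 2^{k+2} − 2.

Base case: |B_0| = 2, and 2^{0+2} − 2 = 2.
Assume |B_m| = 2^{m+2} − 2.
Then |B_{m+1}| = 1 + |B_m| + 1 + |B_m| = 2|B_m| + 2 = 2(2^{m+2} − 2) + 2 = 2^{m+3} − 4 + 2 = 2^{m+3} − 2.
By induction, |B_k| = 2^{k+2} − 2 for all k ≥ 0.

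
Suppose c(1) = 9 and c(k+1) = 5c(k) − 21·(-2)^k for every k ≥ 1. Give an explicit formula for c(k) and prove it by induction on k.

Claim: c(k) = 3·5^k + 3·(-2)^k.

Base case: c(1) = 9, and 3·5^1 + 3·(-2)^1 = 15 − 6 = 9.
Assume c(m) = 3·5^m + 3·(-2)^m for some m ≥ 1.
Then c(m+1) = 5c(m) − 21·(-2)^m = 5·(3·5^m + 3·(-2)^m) − 21·(-2)^m = 3·5^{m+1} + 15·(-2)^m − 21·(-2)^m = 3·5^{m+1} − 6·(-2)^m = 3·5^{m+1} + 3·(-2)^{m+1}.
By induction, c(k) = 3·5^k + 3·(-2)^k for all k ≥ 1.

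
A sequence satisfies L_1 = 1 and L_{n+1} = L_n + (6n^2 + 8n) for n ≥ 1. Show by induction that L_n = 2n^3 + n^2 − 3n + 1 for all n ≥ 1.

Base case: L_1 = 1, and 2·1^3 + 1^2 − 3·1 + 1 = 1.
Assume L_k = 2k^3 + k^2 − 3k + 1.
Then L_{k+1} = L_k + (6k^2 + 8k) = (2k^3 + k^2 − 3k + 1) + (6k^2 + 8k) = 2k^3 + 7k^2 + 5k + 1,
and 2·(k+1)^3 + (k+1)^2 − 3·(k+1) + 1 = 2k^3 + 7k^2 + 5k + 1.
This completes the inductive step, so L_n = 2n^3 + n^2 − 3n + 1 for all n ≥ 1.

L_n = 2n^3 + n^2 − 3n + 1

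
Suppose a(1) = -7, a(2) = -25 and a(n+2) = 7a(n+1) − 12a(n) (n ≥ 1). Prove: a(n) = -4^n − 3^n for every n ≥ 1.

Base cases: a(1) = -7 and -4^1 − 3^1 = -7; a(2) = -25 and -4^2 − 3^2 = -25.
Assume a(j) = -4^j − 3^j for all 1 ≤ j ≤ m, where m ≥ 2.
Then a(m+1) = 7a(m) − 12a(m−1) = 7·(-4^m − 3^m) − 12·(-4^{m−1} − 3^{m−1}) = -(7·4 − 12)4^{m−1} − (7·3 − 12)3^{m−1} = -16·4^{m−1} − 9·3^{m−1} = -4^{m+1} − 3^{m+1}.
This completes the inductive step, so a(n) = -4^n − 3^n for all n ≥ 1.

a(n) = -4^n − 3^n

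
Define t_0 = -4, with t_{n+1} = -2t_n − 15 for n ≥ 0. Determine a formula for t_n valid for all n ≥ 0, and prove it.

Claim: t_n = (-2)^n − 5.

Base case: t_0 = -4, and (-2)^0 − 5 = 1 − 5 = -4.
Assume t_r = (-2)^r − 5 for some r ≥ 0.
Then t_{r+1} = -2t_r − 15 = -2·((-2)^r − 5) − 15 = -2·(-2)^r + 10 − 15 = (-2)^{r+1} − 5.
Hence t_n = (-2)^n − 5 for every n ≥ 0, by induction.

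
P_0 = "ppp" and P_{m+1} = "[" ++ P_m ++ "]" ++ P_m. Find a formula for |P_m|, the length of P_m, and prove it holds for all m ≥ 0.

Claim: |P_m| = 5·2^m − 2.

Base case: |P_0| = 3, and 5·2^0 − 2 = 3.
Assume |P_k| = 5·2^k − 2.
Then |P_{k+1}| = 1 + |P_k| + 1 + |P_k| = 2|P_k| + 2 = 2(5·2^k − 2) + 2 = 5·2^{k+1} − 4 + 2 = 5·2^{k+1} − 2.
So the formula holds for k+1, and by induction |P_m| = 5·2^m − 2 for all m ≥ 0.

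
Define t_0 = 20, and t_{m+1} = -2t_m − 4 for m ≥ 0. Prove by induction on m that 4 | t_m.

Base case: t_0 = 20 = 4·5, so 4 | t_0.
Assume 4 | t_j, so t_j = 4s for some integer s.
Then t_{j+1} = -2t_j − 4 = -2·(4s) − 4 = 4(-2s − 1), so 4 | t_{j+1}.
Hence 4 | t_m for every m ≥ 0, by induction.

4 | t_m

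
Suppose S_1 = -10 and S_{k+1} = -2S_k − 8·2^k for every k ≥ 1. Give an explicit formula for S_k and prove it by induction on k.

Claim: S_k = 3·(-2)^k − 2·2^k.

Base case: S_1 = -10, and 3·(-2)^1 − 2·2^1 = -6 − 4 = -10.
Assume S_m = 3·(-2)^m − 2·2^m for some m ≥ 1.
Then S_{m+1} = -2S_m − 8·2^m = -2·(3·(-2)^m − 2·2^m) − 8·2^m = 3·(-2)^{m+1} + 4·2^m − 8·2^m = 3·(-2)^{m+1} − 4·2^m = 3·(-2)^{m+1} − 2·2^{m+1}.
So the formula holds for m+1, and by induction S_k = 3·(-2)^k − 2·2^k for all k ≥ 1.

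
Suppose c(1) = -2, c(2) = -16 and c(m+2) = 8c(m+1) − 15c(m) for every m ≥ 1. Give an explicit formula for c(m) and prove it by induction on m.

Claim: c(m) = 3^m − 5^m.

Base cases: c(1) = -2 and 3^1 − 5^1 = -2; c(2) = -16 and 3^2 − 5^2 = -16.
Assume c(j) = 3^j − 5^j for all 1 ≤ j ≤ k, where k ≥ 2.
Then c(k+1) = 8c(k) − 15c(k−1) = 8·(3^k − 5^k) − 15·(3^{k−1} − 5^{k−1}) = (8·3 − 15)3^{k−1} − (8·5 − 15)5^{k−1} = 9·3^{k−1} − 25·5^{k−1} = 3^{k+1} − 5^{k+1}.
So the formula holds for k+1, and by strong induction c(m) = 3^m − 5^m for all m ≥ 1.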